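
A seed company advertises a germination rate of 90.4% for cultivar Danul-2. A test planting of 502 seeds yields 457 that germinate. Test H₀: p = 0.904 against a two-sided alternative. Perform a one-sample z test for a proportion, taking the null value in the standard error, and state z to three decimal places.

p̂ = 457/502 ≈ 0.91036.
Under H₀, SE = √(0.904·0.096/502) = √(0.000172876) = 0.01315.
z = (0.91036 − 0.904)/0.01315 = 0.00636/0.01315 = 0.484.
p-value = 2·P(Z > 0.484) ≈ 0.6287.

z = 0.484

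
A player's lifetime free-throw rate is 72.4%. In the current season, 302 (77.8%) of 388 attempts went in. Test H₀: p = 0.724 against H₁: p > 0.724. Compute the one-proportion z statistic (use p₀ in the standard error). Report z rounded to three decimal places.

z = 2.395

p̂ = 302/388 = 0.77835.
SE = √(p₀(1−p₀)/n) = √(0.19982/388) = 0.02269.
z = (0.77835 − 0.724)/0.02269 = 0.05435/0.02269 = 2.395.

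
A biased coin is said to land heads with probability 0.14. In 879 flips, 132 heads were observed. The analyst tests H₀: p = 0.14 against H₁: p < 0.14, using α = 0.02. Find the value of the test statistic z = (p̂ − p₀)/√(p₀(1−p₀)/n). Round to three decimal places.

z = 0.869

p̂ = 132/879 = 0.15017.
Under H₀, SE = √(0.14·0.86/879) = √(0.000136974) = 0.01170.
z = (0.15017 − 0.14)/0.01170 = 0.01017/0.01170 = 0.869.
p-value = P(Z < 0.869) ≈ 0.8076, so at α = 0.02 we fail to reject H₀.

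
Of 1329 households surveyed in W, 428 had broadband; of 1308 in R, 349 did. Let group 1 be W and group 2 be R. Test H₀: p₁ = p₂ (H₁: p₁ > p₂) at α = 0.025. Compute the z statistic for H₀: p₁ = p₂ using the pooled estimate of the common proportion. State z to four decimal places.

z = 3.1103

p̂₁ = 428/1329 ≈ 0.322047, p̂₂ = 349/1308 ≈ 0.266820.
Pooled p̂ = (428+349)/(1329+1308) = 777/2637 = 0.294653.
SE = √(0.207833 × 0.00151697) = 0.017756.
z = (0.322047 − 0.266820)/0.017756 = 0.055227/0.017756 = 3.1103.
p-value = P(Z > 3.110) ≈ 0.0009, so at α = 0.025 we reject H₀.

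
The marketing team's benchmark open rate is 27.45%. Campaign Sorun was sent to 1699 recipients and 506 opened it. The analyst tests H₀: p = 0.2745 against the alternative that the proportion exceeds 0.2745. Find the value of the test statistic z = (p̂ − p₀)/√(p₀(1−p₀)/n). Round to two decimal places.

p̂ = 506/1699 ≈ 0.29782.
Standard error under H₀: √(0.2745×0.7255/1699) = 0.01083.
z = (0.29782 − 0.2745)/0.01083 = 0.02332/0.01083 = 2.15.
p-value = P(Z > 2.154) ≈ 0.0156.

z = 2.15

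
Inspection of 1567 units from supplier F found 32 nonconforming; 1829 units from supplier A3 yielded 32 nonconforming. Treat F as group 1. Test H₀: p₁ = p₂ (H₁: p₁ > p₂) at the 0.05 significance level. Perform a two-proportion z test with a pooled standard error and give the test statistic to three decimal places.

p̂₁ = 32/1567 = 0.020421, p̂₂ = 32/1829 = 0.017496.
Pooled p̂ = (32+32)/(1567+1829) = 64/3396 = 0.018846.
SE = √(0.0184905 × 0.00118491) = 0.004681.
z = (0.020421 − 0.017496)/0.004681 = 0.002925/0.004681 = 0.625.
p-value = P(Z > 0.625) ≈ 0.2660, so at α = 0.05 we fail to reject H₀.

z = 0.625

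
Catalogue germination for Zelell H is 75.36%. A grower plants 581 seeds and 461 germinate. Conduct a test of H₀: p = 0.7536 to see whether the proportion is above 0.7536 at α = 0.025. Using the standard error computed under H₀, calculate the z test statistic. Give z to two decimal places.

p̂ = 461/581 ≈ 0.7935.
Under H₀, SE = √(0.7536·0.2464/581) = √(0.000319599) = 0.0179.
z = (0.7935 − 0.7536)/0.0179 = 0.0399/0.0179 = 2.23.
p-value = P(Z > 2.230) ≈ 0.0129; since p < α = 0.025, reject H₀.

z = 2.23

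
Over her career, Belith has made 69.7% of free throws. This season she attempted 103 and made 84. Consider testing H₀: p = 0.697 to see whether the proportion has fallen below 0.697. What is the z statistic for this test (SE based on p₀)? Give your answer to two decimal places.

z = 2.62

p̂ = 84/103 = 0.8155.
SE = √(p₀(1−p₀)/n) = √(0.21119/103) = 0.0453.
z = (0.8155 − 0.697)/0.0453 = 0.1185/0.0453 = 2.62.
p-value = P(Z < 2.618) ≈ 0.9956.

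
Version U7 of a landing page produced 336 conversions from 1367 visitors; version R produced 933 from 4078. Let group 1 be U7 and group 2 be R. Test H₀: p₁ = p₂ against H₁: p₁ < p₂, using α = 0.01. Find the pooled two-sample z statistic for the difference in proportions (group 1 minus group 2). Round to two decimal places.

p̂₁ = 336/1367 = 0.2458, p̂₂ = 933/4078 = 0.2288.
Pooled p̂ = (336+933)/(1367+4078) = 1269/5445 = 0.2331.
SE = √(p̂(1−p̂)(1/n₁+1/n₂)) = √(0.2331·0.7669·0.000976747) = √(0.000174586) = 0.0132.
z = (0.2458 − 0.2288)/0.0132 = 0.0170/0.0132 = 1.29.
p-value = P(Z < 1.287) ≈ 0.9010, so at α = 0.01 we fail to reject H₀.

z = 1.29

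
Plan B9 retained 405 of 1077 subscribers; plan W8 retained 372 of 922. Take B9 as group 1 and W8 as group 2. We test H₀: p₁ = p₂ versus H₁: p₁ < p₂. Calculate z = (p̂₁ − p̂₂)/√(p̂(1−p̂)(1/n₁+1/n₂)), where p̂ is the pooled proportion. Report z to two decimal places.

p̂₁ = 405/1077 = 0.37604, p̂₂ = 372/922 = 0.40347.
Pooled p̂ = (405+372)/(1077+922) = 777/1999 = 0.38869.
SE = √(p̂(1−p̂)(1/n₁+1/n₂)) = √(0.38869·0.61131·0.0020131) = √(0.000478336) = 0.02187.
z = (0.37604 − 0.40347)/0.02187 = -0.02743/0.02187 = -1.25.
p-value = P(Z < -1.254) ≈ 0.1049.

z = -1.25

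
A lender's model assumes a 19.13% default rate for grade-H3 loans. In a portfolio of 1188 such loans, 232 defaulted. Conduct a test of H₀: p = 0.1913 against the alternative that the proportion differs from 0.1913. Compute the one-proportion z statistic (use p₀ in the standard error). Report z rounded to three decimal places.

z = 0.349

p̂ = 232/1188 ≈ 0.195286.
SE = √(p₀(1−p₀)/n) = √(0.1547/1188) = 0.011412.
z = (0.195286 − 0.1913)/0.011412 = 0.003986/0.011412 = 0.349.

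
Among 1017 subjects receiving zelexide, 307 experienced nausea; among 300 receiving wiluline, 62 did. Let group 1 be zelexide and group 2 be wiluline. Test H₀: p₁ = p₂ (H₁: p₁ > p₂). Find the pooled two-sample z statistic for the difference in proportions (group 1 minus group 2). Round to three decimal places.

z = 3.227

p̂₁ = 307/1017 = 0.3018682, p̂₂ = 62/300 = 0.2066667.
Pooled p̂ = (307+62)/(1017+300) = 369/1317 = 0.2801822.
SE = √(0.20168 × 0.00431662) = 0.0295055.
z = (0.3018682 − 0.2066667)/0.0295055 = 0.0952015/0.0295055 = 3.227.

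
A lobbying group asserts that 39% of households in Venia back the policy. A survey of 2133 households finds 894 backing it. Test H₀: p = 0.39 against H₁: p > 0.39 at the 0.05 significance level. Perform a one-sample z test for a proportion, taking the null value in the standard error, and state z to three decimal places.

z = 2.758

p̂ = 894/2133 ≈ 0.419128.
Under H₀, SE = √(0.39·0.61/2133) = √(0.000111533) = 0.010561.
z = (0.419128 − 0.39)/0.010561 = 0.029128/0.010561 = 2.758.
p-value = P(Z > 2.758) ≈ 0.0029; since p < α = 0.05, reject H₀.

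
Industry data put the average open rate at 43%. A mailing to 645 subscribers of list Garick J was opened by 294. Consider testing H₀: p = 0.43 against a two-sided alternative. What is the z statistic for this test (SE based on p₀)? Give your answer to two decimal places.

z = 1.32

p̂ = 294/645 ≈ 0.4558.
Under H₀, SE = √(0.43·0.57/645) = √(0.00038) = 0.0195.
z = (0.4558 − 0.43)/0.0195 = 0.0258/0.0195 = 1.32.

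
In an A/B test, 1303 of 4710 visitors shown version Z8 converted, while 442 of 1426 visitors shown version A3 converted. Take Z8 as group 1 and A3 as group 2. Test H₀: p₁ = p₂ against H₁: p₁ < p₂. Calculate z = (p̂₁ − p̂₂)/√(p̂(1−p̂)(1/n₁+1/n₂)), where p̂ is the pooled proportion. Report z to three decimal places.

z = -2.443

p̂₁ = 1303/4710 = 0.276645, p̂₂ = 442/1426 = 0.309958.
Pooled p̂ = (1303+442)/(4710+1426) = 1745/6136 = 0.284387.
SE = √(0.203511 × 0.000913576) = 0.013635.
z = (0.276645 − 0.309958)/0.013635 = -0.033313/0.013635 = -2.443.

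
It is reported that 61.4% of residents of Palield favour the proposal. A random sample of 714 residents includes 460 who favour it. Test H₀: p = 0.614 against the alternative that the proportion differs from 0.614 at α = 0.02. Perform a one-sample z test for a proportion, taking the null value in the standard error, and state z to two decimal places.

p̂ = 460/714 = 0.6443.
SE = √(p₀(1−p₀)/n) = √(0.237/714) = 0.0182.
z = (0.6443 − 0.614)/0.0182 = 0.0303/0.0182 = 1.66.
Two-sided p-value ≈ 2·Φ(−1.661) = 0.0968; since p > α = 0.02, fail to reject H₀.

z = 1.66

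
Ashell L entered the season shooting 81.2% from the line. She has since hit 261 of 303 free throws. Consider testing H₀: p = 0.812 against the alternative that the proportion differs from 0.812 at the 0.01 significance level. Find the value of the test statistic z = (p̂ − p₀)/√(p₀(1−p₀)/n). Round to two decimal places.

z = 2.20

p̂ = 261/303 = 0.86139.
Under H₀, SE = √(0.812·0.188/303) = √(0.000503815) = 0.02245.
z = (0.86139 − 0.812)/0.02245 = 0.04939/0.02245 = 2.20.
Two-sided p-value ≈ 2·Φ(−2.200) = 0.0278. With α = 0.01, fail to reject H₀.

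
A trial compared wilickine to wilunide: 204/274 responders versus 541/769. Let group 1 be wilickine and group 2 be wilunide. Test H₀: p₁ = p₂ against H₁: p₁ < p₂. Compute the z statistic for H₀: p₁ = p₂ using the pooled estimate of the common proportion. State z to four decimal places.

z = 1.2904

p̂₁ = 204/274 ≈ 0.744526, p̂₂ = 541/769 ≈ 0.703511.
Pooled p̂ = (204+541)/(274+769) = 745/1043 = 0.714286.
SE = √(0.204082 × 0.00495003) = 0.031784.
z = (0.744526 − 0.703511)/0.031784 = 0.041015/0.031784 = 1.2904.
p-value = P(Z < 1.290) ≈ 0.9015.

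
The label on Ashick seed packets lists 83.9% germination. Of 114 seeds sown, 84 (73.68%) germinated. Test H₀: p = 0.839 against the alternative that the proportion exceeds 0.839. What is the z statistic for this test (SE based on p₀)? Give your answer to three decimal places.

z = -2.968

p̂ = 84/114 ≈ 0.73684.
Under H₀, SE = √(0.839·0.161/114) = √(0.0011849) = 0.03442.
z = (0.73684 − 0.839)/0.03442 = -0.10216/0.03442 = -2.968.
p-value = P(Z > -2.968) ≈ 0.9985.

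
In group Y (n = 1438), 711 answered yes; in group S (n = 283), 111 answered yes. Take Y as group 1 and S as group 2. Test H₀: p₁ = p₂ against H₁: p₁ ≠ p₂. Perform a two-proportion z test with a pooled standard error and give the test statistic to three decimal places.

z = 3.147

p̂₁ = 711/1438 ≈ 0.49444, p̂₂ = 111/283 ≈ 0.39223.
Pooled p̂ = (711+111)/(1438+283) = 822/1721 = 0.47763.
SE = √(0.2495 × 0.00422898) = 0.03248.
z = (0.49444 − 0.39223)/0.03248 = 0.10221/0.03248 = 3.147.
Two-sided p-value ≈ 2·Φ(−3.147) = 0.0017.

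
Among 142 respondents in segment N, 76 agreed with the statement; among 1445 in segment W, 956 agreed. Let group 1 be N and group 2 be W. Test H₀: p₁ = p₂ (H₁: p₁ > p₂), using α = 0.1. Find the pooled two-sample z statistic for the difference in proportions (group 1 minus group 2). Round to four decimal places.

z = -3.0134

p̂₁ = 76/142 = 0.535211, p̂₂ = 956/1445 = 0.661592.
Pooled p̂ = (76+956)/(142+1445) = 1032/1587 = 0.650284.
SE = √(0.227415 × 0.0077343) = 0.041939.
z = (0.535211 − 0.661592)/0.041939 = -0.126381/0.041939 = -3.0134.
p-value = P(Z > -3.013) ≈ 0.9987; since p > α = 0.1, fail to reject H₀.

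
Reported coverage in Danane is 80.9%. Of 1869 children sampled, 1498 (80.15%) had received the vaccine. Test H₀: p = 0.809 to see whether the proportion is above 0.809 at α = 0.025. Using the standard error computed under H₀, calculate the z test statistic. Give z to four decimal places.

z = -0.8251

p̂ = 1498/1869 ≈ 0.8014981.
Under H₀, SE = √(0.809·0.191/1869) = √(8.26747e-05) = 0.0090926.
z = (0.8014981 − 0.809)/0.0090926 = -0.0075019/0.0090926 = -0.8251.
p-value = P(Z > -0.825) ≈ 0.7953, so at α = 0.025 we fail to reject H₀.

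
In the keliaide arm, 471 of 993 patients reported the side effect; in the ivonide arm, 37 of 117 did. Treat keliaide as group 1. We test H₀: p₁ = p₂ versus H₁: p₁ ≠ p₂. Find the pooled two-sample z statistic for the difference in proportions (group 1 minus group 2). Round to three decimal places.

z = 3.246

p̂₁ = 471/993 = 0.47432, p̂₂ = 37/117 = 0.31624.
Pooled p̂ = (471+37)/(993+117) = 508/1110 = 0.45766.
SE = √(p̂(1−p̂)(1/n₁+1/n₂)) = √(0.45766·0.54234·0.00955406) = √(0.00237139) = 0.04870.
z = (0.47432 − 0.31624)/0.04870 = 0.15808/0.04870 = 3.246.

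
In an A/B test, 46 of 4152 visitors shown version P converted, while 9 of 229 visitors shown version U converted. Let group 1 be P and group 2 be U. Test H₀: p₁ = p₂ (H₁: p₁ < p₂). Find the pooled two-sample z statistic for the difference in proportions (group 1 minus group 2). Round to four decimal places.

p̂₁ = 46/4152 = 0.0110790, p̂₂ = 9/229 = 0.0393013.
Pooled p̂ = (46+9)/(4152+229) = 55/4381 = 0.0125542.
SE = √(p̂(1−p̂)(1/n₁+1/n₂)) = √(0.0125542·0.9874458·0.00460766) = √(5.71193e-05) = 0.0075577.
z = (0.0110790 − 0.0393013)/0.0075577 = -0.0282223/0.0075577 = -3.7342.

z = -3.7342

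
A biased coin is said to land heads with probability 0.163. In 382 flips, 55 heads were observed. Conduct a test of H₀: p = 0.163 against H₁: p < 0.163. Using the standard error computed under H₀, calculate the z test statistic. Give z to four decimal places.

p̂ = 55/382 = 0.143979.
SE = √(p₀(1−p₀)/n) = √(0.13643/382) = 0.018898.
z = (0.143979 − 0.163)/0.018898 = -0.019021/0.018898 = -1.0065.
p-value = P(Z < -1.006) ≈ 0.1571.

z = -1.0065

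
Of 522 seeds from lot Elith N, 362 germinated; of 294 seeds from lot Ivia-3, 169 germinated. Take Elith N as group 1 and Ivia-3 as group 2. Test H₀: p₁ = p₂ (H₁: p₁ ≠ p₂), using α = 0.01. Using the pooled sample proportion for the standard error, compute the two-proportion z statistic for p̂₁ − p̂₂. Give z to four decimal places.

z = 3.4133

p̂₁ = 362/522 = 0.693487, p̂₂ = 169/294 = 0.574830.
Pooled p̂ = (362+169)/(522+294) = 531/816 = 0.650735.
SE = √(p̂(1−p̂)(1/n₁+1/n₂)) = √(0.650735·0.349265·0.00531707) = √(0.00120846) = 0.034763.
z = (0.693487 − 0.574830)/0.034763 = 0.118657/0.034763 = 3.4133.
Two-sided p-value ≈ 2·Φ(−3.413) = 0.0006. With α = 0.01, reject H₀.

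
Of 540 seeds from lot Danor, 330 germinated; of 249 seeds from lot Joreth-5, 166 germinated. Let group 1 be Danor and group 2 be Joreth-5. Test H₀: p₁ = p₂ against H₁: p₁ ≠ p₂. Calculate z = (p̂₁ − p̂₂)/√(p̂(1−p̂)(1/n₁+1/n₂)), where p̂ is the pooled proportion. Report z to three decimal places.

p̂₁ = 330/540 = 0.61111, p̂₂ = 166/249 = 0.66667.
Pooled p̂ = (330+166)/(540+249) = 496/789 = 0.62864.
SE = √(0.233451 × 0.00586792) = 0.03701.
z = (0.61111 − 0.66667)/0.03701 = -0.05556/0.03701 = -1.501.

z = -1.501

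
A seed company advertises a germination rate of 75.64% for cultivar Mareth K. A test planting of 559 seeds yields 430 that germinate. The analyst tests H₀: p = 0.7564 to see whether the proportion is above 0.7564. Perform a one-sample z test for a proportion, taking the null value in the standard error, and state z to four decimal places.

p̂ = 430/559 ≈ 0.769231.
SE = √(p₀(1−p₀)/n) = √(0.18426/559) = 0.018156.
z = (0.769231 − 0.7564)/0.018156 = 0.012831/0.018156 = 0.7067.
p-value = P(Z > 0.707) ≈ 0.2399.

z = 0.7067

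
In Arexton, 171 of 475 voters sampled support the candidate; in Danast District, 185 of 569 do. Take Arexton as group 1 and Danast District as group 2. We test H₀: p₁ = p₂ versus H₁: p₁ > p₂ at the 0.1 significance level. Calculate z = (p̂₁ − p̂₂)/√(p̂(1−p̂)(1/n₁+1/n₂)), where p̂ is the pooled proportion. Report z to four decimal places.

p̂₁ = 171/475 = 0.360000, p̂₂ = 185/569 = 0.325132.
Pooled p̂ = (171+185)/(475+569) = 356/1044 = 0.340996.
SE = √(0.224718 × 0.00386273) = 0.029462.
z = (0.360000 − 0.325132)/0.029462 = 0.034868/0.029462 = 1.1835.
p-value = P(Z > 1.183) ≈ 0.1183. With α = 0.1, fail to reject H₀.

z = 1.1835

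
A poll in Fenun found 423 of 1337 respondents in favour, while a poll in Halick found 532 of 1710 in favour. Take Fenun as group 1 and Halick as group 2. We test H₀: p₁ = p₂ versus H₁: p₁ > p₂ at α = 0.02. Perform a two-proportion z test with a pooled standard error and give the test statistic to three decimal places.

p̂₁ = 423/1337 ≈ 0.31638, p̂₂ = 532/1710 ≈ 0.31111.
Pooled p̂ = (423+532)/(1337+1710) = 955/3047 = 0.31342.
SE = √(0.215189 × 0.00133274) = 0.01693.
z = (0.31638 − 0.31111)/0.01693 = 0.00527/0.01693 = 0.311.
p-value = P(Z > 0.311) ≈ 0.3779; since p > α = 0.02, fail to reject H₀.

z = 0.311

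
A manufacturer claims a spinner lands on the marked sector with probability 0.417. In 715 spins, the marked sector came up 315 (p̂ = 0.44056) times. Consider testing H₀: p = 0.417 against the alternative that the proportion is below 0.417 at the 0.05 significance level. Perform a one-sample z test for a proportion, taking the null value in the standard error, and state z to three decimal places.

z = 1.278

p̂ = 315/715 ≈ 0.44056.
SE = √(p₀(1−p₀)/n) = √(0.24311/715) = 0.01844.
z = (0.44056 − 0.417)/0.01844 = 0.02356/0.01844 = 1.278.
p-value = P(Z < 1.278) ≈ 0.8993, so at α = 0.05 we fail to reject H₀.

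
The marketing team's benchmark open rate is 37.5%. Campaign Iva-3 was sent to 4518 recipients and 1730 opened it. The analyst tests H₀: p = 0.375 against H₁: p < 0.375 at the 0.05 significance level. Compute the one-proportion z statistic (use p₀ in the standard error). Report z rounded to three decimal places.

p̂ = 1730/4518 = 0.38291.
Standard error under H₀: √(0.375×0.625/4518) = 0.00720.
z = (0.38291 − 0.375)/0.00720 = 0.00791/0.00720 = 1.099.
p-value = P(Z < 1.099) ≈ 0.8640; since p > α = 0.05, fail to reject H₀.

z = 1.099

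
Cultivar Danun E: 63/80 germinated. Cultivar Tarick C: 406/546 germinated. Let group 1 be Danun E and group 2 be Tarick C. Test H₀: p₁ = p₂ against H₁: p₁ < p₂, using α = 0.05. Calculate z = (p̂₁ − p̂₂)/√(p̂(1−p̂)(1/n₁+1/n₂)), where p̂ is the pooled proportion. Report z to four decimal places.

p̂₁ = 63/80 = 0.787500, p̂₂ = 406/546 = 0.743590.
Pooled p̂ = (63+406)/(80+546) = 469/626 = 0.749201.
SE = √(0.187899 × 0.0143315) = 0.051893.
z = (0.787500 − 0.743590)/0.051893 = 0.043910/0.051893 = 0.8462.
p-value = P(Z < 0.846) ≈ 0.8013; since p > α = 0.05, fail to reject H₀.

z = 0.8462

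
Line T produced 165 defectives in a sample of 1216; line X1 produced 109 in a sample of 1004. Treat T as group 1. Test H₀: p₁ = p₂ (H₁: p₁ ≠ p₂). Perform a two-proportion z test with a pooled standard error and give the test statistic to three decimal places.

z = 1.934

p̂₁ = 165/1216 = 0.135691, p̂₂ = 109/1004 = 0.108566.
Pooled p̂ = (165+109)/(1216+1004) = 274/2220 = 0.123423.
SE = √(p̂(1−p̂)(1/n₁+1/n₂)) = √(0.123423·0.876577·0.00181838) = √(0.000196731) = 0.014026.
z = (0.135691 − 0.108566)/0.014026 = 0.027125/0.014026 = 1.934.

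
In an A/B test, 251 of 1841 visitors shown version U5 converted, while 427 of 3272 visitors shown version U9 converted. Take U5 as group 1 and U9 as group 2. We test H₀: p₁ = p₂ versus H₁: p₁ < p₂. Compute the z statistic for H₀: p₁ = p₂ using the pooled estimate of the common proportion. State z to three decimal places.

z = 0.591

p̂₁ = 251/1841 ≈ 0.13634, p̂₂ = 427/3272 ≈ 0.13050.
Pooled p̂ = (251+427)/(1841+3272) = 678/5113 = 0.13260.
SE = √(p̂(1−p̂)(1/n₁+1/n₂)) = √(0.13260·0.86740·0.000848807) = √(9.76294e-05) = 0.00988.
z = (0.13634 − 0.13050)/0.00988 = 0.00584/0.00988 = 0.591.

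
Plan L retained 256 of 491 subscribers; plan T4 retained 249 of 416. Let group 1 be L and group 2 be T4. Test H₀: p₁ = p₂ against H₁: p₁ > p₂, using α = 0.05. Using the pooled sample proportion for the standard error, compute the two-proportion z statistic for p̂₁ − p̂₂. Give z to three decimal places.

z = -2.331

p̂₁ = 256/491 ≈ 0.521385, p̂₂ = 249/416 ≈ 0.598558.
Pooled p̂ = (256+249)/(491+416) = 505/907 = 0.556781.
SE = √(0.246776 × 0.00444051) = 0.033103.
z = (0.521385 − 0.598558)/0.033103 = -0.077173/0.033103 = -2.331.
p-value = P(Z > -2.331) ≈ 0.9901; since p > α = 0.05, fail to reject H₀.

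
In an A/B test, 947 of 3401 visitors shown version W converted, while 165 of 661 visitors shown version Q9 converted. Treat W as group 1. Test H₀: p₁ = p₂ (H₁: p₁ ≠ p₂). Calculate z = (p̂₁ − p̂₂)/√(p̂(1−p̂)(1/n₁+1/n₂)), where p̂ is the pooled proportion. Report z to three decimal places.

p̂₁ = 947/3401 ≈ 0.27845, p̂₂ = 165/661 ≈ 0.24962.
Pooled p̂ = (947+165)/(3401+661) = 1112/4062 = 0.27376.
SE = √(p̂(1−p̂)(1/n₁+1/n₂)) = √(0.27376·0.72624·0.00180689) = √(0.000359235) = 0.01895.
z = (0.27845 − 0.24962)/0.01895 = 0.02883/0.01895 = 1.521.
Two-sided p-value ≈ 2·Φ(−1.521) = 0.1283.

z = 1.521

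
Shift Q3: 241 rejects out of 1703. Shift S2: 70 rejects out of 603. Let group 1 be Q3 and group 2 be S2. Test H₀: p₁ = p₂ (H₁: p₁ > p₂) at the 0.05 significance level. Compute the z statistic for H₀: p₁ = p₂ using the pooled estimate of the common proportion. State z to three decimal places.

z = 1.571

p̂₁ = 241/1703 ≈ 0.141515, p̂₂ = 70/603 ≈ 0.116086.
Pooled p̂ = (241+70)/(1703+603) = 311/2306 = 0.134866.
SE = √(0.116677 × 0.00224557) = 0.016187.
z = (0.141515 − 0.116086)/0.016187 = 0.025429/0.016187 = 1.571.
p-value = P(Z > 1.571) ≈ 0.0581. With α = 0.05, fail to reject H₀.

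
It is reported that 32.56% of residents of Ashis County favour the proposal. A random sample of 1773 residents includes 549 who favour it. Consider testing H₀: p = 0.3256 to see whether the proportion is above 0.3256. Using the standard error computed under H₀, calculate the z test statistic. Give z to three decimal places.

p̂ = 549/1773 ≈ 0.30964.
Under H₀, SE = √(0.3256·0.6744/1773) = √(0.000123849) = 0.01113.
z = (0.30964 − 0.3256)/0.01113 = -0.01596/0.01113 = -1.434.
p-value = P(Z > -1.434) ≈ 0.9242.

z = -1.434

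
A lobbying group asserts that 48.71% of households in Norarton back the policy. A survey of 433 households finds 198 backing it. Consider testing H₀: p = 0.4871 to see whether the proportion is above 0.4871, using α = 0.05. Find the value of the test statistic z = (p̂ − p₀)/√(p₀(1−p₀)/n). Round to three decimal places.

p̂ = 198/433 = 0.45727.
Standard error under H₀: √(0.4871×0.5129/433) = 0.02402.
z = (0.45727 − 0.4871)/0.02402 = -0.02983/0.02402 = -1.242.
p-value = P(Z > -1.242) ≈ 0.8928; since p > α = 0.05, fail to reject H₀.

z = -1.242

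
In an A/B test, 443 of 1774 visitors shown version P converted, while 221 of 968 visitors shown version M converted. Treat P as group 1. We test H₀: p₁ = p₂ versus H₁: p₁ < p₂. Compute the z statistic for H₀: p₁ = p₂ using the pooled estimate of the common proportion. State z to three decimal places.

z = 1.251

p̂₁ = 443/1774 = 0.24972, p̂₂ = 221/968 = 0.22831.
Pooled p̂ = (443+221)/(1774+968) = 664/2742 = 0.24216.
SE = √(0.183518 × 0.00159676) = 0.01712.
z = (0.24972 − 0.22831)/0.01712 = 0.02141/0.01712 = 1.251.
p-value = P(Z < 1.251) ≈ 0.8945.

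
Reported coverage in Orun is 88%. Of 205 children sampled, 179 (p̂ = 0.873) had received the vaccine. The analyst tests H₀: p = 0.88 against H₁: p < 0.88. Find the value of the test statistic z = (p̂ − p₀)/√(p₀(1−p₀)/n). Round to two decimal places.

z = -0.30

p̂ = 179/205 = 0.8732.
Standard error under H₀: √(0.88×0.12/205) = 0.0227.
z = (0.8732 − 0.88)/0.0227 = -0.0068/0.0227 = -0.30.
p-value = P(Z < -0.301) ≈ 0.3817.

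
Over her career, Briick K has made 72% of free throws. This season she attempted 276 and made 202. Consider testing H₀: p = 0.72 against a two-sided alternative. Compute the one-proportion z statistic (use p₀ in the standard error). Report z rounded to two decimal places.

z = 0.44

p̂ = 202/276 ≈ 0.7319.
Standard error under H₀: √(0.72×0.28/276) = 0.0270.
z = (0.7319 − 0.72)/0.0270 = 0.0119/0.0270 = 0.44.
p-value = 2·P(Z > 0.440) ≈ 0.6601.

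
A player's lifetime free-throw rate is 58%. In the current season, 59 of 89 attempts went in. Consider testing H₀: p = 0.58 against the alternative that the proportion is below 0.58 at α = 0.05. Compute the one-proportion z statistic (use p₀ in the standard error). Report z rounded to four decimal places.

p̂ = 59/89 = 0.662921.
Standard error under H₀: √(0.58×0.42/89) = 0.052317.
z = (0.662921 − 0.58)/0.052317 = 0.082921/0.052317 = 1.5850.
p-value = P(Z < 1.585) ≈ 0.9435, so at α = 0.05 we fail to reject H₀.

z = 1.5850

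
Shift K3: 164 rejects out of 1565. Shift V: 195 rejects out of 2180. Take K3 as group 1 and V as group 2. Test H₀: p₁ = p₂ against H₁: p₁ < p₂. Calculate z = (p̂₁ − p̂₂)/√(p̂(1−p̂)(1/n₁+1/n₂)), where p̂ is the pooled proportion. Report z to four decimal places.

z = 1.5730

p̂₁ = 164/1565 ≈ 0.1047923, p̂₂ = 195/2180 ≈ 0.0894495.
Pooled p̂ = (164+195)/(1565+2180) = 359/3745 = 0.0958611.
SE = √(p̂(1−p̂)(1/n₁+1/n₂)) = √(0.0958611·0.9041389·0.00109769) = √(9.5139e-05) = 0.0097539.
z = (0.1047923 − 0.0894495)/0.0097539 = 0.0153428/0.0097539 = 1.5730.
p-value = P(Z < 1.573) ≈ 0.9421.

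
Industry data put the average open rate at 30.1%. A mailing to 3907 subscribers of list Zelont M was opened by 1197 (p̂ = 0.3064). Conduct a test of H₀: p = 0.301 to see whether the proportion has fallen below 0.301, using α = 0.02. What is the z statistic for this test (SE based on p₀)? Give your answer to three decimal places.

z = 0.732

p̂ = 1197/3907 = 0.30637.
Under H₀, SE = √(0.301·0.699/3907) = √(5.38518e-05) = 0.00734.
z = (0.30637 − 0.301)/0.00734 = 0.00537/0.00734 = 0.732.
p-value = P(Z < 0.732) ≈ 0.7680; since p > α = 0.02, fail to reject H₀.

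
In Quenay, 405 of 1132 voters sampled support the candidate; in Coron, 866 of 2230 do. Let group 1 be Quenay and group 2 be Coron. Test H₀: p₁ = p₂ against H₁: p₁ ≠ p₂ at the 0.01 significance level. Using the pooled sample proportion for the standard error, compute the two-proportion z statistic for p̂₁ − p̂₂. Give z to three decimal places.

z = -1.727

p̂₁ = 405/1132 = 0.35777, p̂₂ = 866/2230 = 0.38834.
Pooled p̂ = (405+866)/(1132+2230) = 1271/3362 = 0.37805.
SE = √(0.235128 × 0.00133182) = 0.01770.
z = (0.35777 − 0.38834)/0.01770 = -0.03057/0.01770 = -1.727.
Two-sided p-value ≈ 2·Φ(−1.727) = 0.0841; since p > α = 0.01, fail to reject H₀.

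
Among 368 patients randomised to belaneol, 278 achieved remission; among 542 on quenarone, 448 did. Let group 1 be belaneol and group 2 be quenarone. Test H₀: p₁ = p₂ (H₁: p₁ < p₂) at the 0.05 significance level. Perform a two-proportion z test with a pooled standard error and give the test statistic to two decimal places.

p̂₁ = 278/368 = 0.75543, p̂₂ = 448/542 = 0.82657.
Pooled p̂ = (278+448)/(368+542) = 726/910 = 0.79780.
SE = √(p̂(1−p̂)(1/n₁+1/n₂)) = √(0.79780·0.20220·0.00456241) = √(0.00073598) = 0.02713.
z = (0.75543 − 0.82657)/0.02713 = -0.07114/0.02713 = -2.62.
p-value = P(Z < -2.622) ≈ 0.0044; since p < α = 0.05, reject H₀.

z = -2.62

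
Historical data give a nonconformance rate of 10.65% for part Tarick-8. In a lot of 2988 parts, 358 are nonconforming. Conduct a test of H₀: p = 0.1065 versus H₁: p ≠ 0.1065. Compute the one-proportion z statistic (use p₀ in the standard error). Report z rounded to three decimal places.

z = 2.359

p̂ = 358/2988 = 0.119813.
Standard error under H₀: √(0.1065×0.8935/2988) = 0.005643.
z = (0.119813 − 0.1065)/0.005643 = 0.013313/0.005643 = 2.359.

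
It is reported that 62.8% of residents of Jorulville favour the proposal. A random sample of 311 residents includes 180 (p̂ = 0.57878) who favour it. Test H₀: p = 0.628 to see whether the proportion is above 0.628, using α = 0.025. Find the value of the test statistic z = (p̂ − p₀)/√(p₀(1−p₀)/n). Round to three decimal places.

p̂ = 180/311 = 0.57878.
SE = √(p₀(1−p₀)/n) = √(0.23362/311) = 0.02741.
z = (0.57878 − 0.628)/0.02741 = -0.04922/0.02741 = -1.796.
p-value = P(Z > -1.796) ≈ 0.9637, so at α = 0.025 we fail to reject H₀.

z = -1.796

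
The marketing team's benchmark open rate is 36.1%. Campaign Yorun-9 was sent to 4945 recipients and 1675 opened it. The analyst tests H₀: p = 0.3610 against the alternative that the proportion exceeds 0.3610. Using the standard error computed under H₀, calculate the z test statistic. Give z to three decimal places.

p̂ = 1675/4945 = 0.33873.
Under H₀, SE = √(0.361·0.639/4945) = √(4.66489e-05) = 0.00683.
z = (0.33873 − 0.361)/0.00683 = -0.02227/0.00683 = -3.261.

z = -3.261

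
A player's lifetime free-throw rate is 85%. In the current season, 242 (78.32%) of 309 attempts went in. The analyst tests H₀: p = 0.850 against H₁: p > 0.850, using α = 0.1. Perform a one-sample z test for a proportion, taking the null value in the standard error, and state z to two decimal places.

z = -3.29

p̂ = 242/309 ≈ 0.7832.
Standard error under H₀: √(0.85×0.15/309) = 0.0203.
z = (0.7832 − 0.85)/0.0203 = -0.0668/0.0203 = -3.29.
p-value = P(Z > -3.290) ≈ 0.9995, so at α = 0.1 we fail to reject H₀.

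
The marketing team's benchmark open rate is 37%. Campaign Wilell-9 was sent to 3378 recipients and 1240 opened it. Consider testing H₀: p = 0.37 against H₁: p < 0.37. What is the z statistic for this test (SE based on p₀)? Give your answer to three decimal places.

p̂ = 1240/3378 = 0.36708.
SE = √(p₀(1−p₀)/n) = √(0.2331/3378) = 0.00831.
z = (0.36708 − 0.37)/0.00831 = -0.00292/0.00831 = -0.351.

z = -0.351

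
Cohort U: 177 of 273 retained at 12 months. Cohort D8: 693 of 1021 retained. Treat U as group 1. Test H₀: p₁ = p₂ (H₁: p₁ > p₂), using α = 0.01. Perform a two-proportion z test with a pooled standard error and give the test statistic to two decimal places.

z = -0.95

p̂₁ = 177/273 = 0.6484, p̂₂ = 693/1021 = 0.6787.
Pooled p̂ = (177+693)/(273+1021) = 870/1294 = 0.6723.
SE = √(0.220301 × 0.00464244) = 0.0320.
z = (0.6484 − 0.6787)/0.0320 = -0.0303/0.0320 = -0.95.
p-value = P(Z > -0.950) ≈ 0.8291, so at α = 0.01 we fail to reject H₀.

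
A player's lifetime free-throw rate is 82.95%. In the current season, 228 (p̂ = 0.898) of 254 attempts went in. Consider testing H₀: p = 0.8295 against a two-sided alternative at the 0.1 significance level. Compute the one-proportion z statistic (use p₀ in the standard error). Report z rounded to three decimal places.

z = 2.888

p̂ = 228/254 = 0.897638.
SE = √(p₀(1−p₀)/n) = √(0.14143/254) = 0.023597.
z = (0.897638 − 0.8295)/0.023597 = 0.068138/0.023597 = 2.888.
p-value = 2·P(Z > 2.888) ≈ 0.0039; since p < α = 0.1, reject H₀.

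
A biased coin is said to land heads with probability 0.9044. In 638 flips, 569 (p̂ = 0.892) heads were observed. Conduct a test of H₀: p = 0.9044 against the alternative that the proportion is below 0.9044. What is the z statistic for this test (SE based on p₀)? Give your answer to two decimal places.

p̂ = 569/638 ≈ 0.89185.
Under H₀, SE = √(0.9044·0.0956/638) = √(0.000135518) = 0.01164.
z = (0.89185 − 0.9044)/0.01164 = -0.01255/0.01164 = -1.08.
p-value = P(Z < -1.078) ≈ 0.1405.

z = -1.08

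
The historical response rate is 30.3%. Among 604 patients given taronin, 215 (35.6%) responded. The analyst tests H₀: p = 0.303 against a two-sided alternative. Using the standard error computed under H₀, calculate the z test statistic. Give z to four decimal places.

p̂ = 215/604 ≈ 0.355960.
SE = √(p₀(1−p₀)/n) = √(0.21119/604) = 0.018699.
z = (0.355960 − 0.303)/0.018699 = 0.052960/0.018699 = 2.8322.

z = 2.8322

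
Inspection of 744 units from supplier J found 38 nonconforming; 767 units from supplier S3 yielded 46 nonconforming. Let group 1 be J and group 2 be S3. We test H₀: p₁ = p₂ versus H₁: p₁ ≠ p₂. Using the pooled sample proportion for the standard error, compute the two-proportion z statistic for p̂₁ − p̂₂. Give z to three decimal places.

p̂₁ = 38/744 ≈ 0.051075, p̂₂ = 46/767 ≈ 0.059974.
Pooled p̂ = (38+46)/(744+767) = 84/1511 = 0.055592.
SE = √(0.0525018 × 0.00264787) = 0.011791.
z = (0.051075 − 0.059974)/0.011791 = -0.008899/0.011791 = -0.755.
p-value = 2·P(Z > 0.755) ≈ 0.4504.

z = -0.755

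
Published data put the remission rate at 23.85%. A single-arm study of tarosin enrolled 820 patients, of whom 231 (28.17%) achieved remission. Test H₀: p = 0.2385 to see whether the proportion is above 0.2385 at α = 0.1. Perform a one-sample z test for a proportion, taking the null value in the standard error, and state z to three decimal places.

z = 2.903

p̂ = 231/820 ≈ 0.281707.
SE = √(p₀(1−p₀)/n) = √(0.18162/820) = 0.014882.
z = (0.281707 − 0.2385)/0.014882 = 0.043207/0.014882 = 2.903.
p-value = P(Z > 2.903) ≈ 0.0018; since p < α = 0.1, reject H₀.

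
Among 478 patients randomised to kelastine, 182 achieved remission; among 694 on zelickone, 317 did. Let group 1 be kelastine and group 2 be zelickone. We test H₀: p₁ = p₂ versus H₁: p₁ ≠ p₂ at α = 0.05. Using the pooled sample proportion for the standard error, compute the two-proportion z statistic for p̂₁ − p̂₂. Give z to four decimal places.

p̂₁ = 182/478 = 0.380753, p̂₂ = 317/694 = 0.456772.
Pooled p̂ = (182+317)/(478+694) = 499/1172 = 0.425768.
SE = √(p̂(1−p̂)(1/n₁+1/n₂)) = √(0.425768·0.574232·0.00353297) = √(0.000863775) = 0.029390.
z = (0.380753 − 0.456772)/0.029390 = -0.076019/0.029390 = -2.5866.
p-value = 2·P(Z > 2.587) ≈ 0.0097; since p < α = 0.05, reject H₀.

z = -2.5866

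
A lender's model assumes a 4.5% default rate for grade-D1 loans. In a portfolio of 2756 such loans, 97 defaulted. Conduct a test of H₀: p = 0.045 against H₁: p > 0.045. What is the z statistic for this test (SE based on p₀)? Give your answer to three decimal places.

p̂ = 97/2756 = 0.035196.
SE = √(p₀(1−p₀)/n) = √(0.042975/2756) = 0.003949.
z = (0.035196 − 0.045)/0.003949 = -0.009804/0.003949 = -2.483.

z = -2.483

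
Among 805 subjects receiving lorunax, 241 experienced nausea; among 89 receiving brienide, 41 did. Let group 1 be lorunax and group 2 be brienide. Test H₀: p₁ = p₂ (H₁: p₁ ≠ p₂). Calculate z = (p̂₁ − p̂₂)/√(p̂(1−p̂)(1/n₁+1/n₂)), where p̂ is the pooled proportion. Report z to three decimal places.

p̂₁ = 241/805 ≈ 0.29938, p̂₂ = 41/89 ≈ 0.46067.
Pooled p̂ = (241+41)/(805+89) = 282/894 = 0.31544.
SE = √(0.215936 × 0.0124782) = 0.05191.
z = (0.29938 − 0.46067)/0.05191 = -0.16129/0.05191 = -3.107.
Two-sided p-value ≈ 2·Φ(−3.107) = 0.0019.

z = -3.107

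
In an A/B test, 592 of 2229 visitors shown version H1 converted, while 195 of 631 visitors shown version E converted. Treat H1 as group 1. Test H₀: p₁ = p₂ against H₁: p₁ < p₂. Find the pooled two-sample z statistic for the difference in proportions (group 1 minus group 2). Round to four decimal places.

p̂₁ = 592/2229 ≈ 0.265590, p̂₂ = 195/631 ≈ 0.309033.
Pooled p̂ = (592+195)/(2229+631) = 787/2860 = 0.275175.
SE = √(p̂(1−p̂)(1/n₁+1/n₂)) = √(0.275175·0.724825·0.00203342) = √(0.000405573) = 0.020139.
z = (0.265590 − 0.309033)/0.020139 = -0.043443/0.020139 = -2.1572.
p-value = P(Z < -2.157) ≈ 0.0155.

z = -2.1572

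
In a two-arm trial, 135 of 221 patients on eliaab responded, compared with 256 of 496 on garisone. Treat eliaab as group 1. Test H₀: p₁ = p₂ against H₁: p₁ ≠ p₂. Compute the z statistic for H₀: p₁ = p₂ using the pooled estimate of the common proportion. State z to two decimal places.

z = 2.35

p̂₁ = 135/221 = 0.6109, p̂₂ = 256/496 = 0.5161.
Pooled p̂ = (135+256)/(221+496) = 391/717 = 0.5453.
SE = √(p̂(1−p̂)(1/n₁+1/n₂)) = √(0.5453·0.4547·0.00654102) = √(0.00162181) = 0.0403.
z = (0.6109 − 0.5161)/0.0403 = 0.0948/0.0403 = 2.35.
Two-sided p-value ≈ 2·Φ(−2.352) = 0.0187.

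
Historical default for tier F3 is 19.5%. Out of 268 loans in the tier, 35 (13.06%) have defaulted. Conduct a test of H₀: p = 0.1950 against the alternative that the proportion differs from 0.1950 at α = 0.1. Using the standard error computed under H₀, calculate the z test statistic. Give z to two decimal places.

p̂ = 35/268 ≈ 0.1306.
SE = √(p₀(1−p₀)/n) = √(0.15698/268) = 0.0242.
z = (0.1306 − 0.195)/0.0242 = -0.0644/0.0242 = -2.66.
Two-sided p-value ≈ 2·Φ(−2.661) = 0.0078; since p < α = 0.1, reject H₀.

z = -2.66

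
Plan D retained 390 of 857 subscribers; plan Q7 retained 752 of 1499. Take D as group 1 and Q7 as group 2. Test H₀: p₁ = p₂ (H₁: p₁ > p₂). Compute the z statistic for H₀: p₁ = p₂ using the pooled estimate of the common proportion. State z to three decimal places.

z = -2.177

p̂₁ = 390/857 = 0.45508, p̂₂ = 752/1499 = 0.50167.
Pooled p̂ = (390+752)/(857+1499) = 1142/2356 = 0.48472.
SE = √(p̂(1−p̂)(1/n₁+1/n₂)) = √(0.48472·0.51528·0.00183397) = √(0.000458065) = 0.02140.
z = (0.45508 − 0.50167)/0.02140 = -0.04659/0.02140 = -2.177.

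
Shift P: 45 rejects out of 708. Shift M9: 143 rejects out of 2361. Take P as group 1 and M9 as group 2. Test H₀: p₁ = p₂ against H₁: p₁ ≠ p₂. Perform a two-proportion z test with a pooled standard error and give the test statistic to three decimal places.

p̂₁ = 45/708 ≈ 0.06356, p̂₂ = 143/2361 ≈ 0.06057.
Pooled p̂ = (45+143)/(708+2361) = 188/3069 = 0.06126.
SE = √(0.0575052 × 0.00183598) = 0.01028.
z = (0.06356 − 0.06057)/0.01028 = 0.00299/0.01028 = 0.291.

z = 0.291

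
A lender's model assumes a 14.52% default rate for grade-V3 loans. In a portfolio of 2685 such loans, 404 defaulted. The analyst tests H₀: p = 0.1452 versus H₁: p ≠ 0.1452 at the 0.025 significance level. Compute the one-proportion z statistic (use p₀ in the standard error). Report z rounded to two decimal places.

p̂ = 404/2685 ≈ 0.150466.
Standard error under H₀: √(0.1452×0.8548/2685) = 0.006799.
z = (0.150466 − 0.1452)/0.006799 = 0.005266/0.006799 = 0.77.
Two-sided p-value ≈ 2·Φ(−0.774) = 0.4387. With α = 0.025, fail to reject H₀.

z = 0.77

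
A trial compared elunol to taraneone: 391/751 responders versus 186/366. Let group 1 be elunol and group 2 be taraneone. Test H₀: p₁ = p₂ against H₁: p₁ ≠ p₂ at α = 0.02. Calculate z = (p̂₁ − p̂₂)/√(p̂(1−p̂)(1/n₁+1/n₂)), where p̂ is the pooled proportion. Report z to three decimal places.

z = 0.391

p̂₁ = 391/751 = 0.520639, p̂₂ = 186/366 = 0.508197.
Pooled p̂ = (391+186)/(751+366) = 577/1117 = 0.516562.
SE = √(0.249726 × 0.0040638) = 0.031856.
z = (0.520639 − 0.508197)/0.031856 = 0.012442/0.031856 = 0.391.
p-value = 2·P(Z > 0.391) ≈ 0.6961; since p > α = 0.02, fail to reject H₀.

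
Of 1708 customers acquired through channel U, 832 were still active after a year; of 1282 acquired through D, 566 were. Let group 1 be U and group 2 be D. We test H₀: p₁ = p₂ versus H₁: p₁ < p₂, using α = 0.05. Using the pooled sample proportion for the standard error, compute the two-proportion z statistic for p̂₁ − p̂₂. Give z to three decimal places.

p̂₁ = 832/1708 = 0.48712, p̂₂ = 566/1282 = 0.44150.
Pooled p̂ = (832+566)/(1708+1282) = 1398/2990 = 0.46756.
SE = √(0.248948 × 0.00136551) = 0.01844.
z = (0.48712 − 0.44150)/0.01844 = 0.04562/0.01844 = 2.474.
p-value = P(Z < 2.474) ≈ 0.9933; since p > α = 0.05, fail to reject H₀.

z = 2.474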